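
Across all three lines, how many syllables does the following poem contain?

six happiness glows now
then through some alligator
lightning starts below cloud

Line 1: "six happiness glows now": 1+3+1+1 = 6
Line 2: "then through some alligator": 1+1+1+4 = 7
Line 3: "lightning starts below cloud": 2+1+2+1 = 6
Total: 6 + 7 + 6 = 19

19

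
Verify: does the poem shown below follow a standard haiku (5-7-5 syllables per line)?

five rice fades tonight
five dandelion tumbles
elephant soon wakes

Line 1: five(1) + rice(1) + fades(1) + tonight(2) = 5 ✓
Line 2: five(1) + dandelion(4) + tumbles(2) = 7 ✓
Line 3: elephant(3) + soon(1) + wakes(1) = 5 ✓

Yes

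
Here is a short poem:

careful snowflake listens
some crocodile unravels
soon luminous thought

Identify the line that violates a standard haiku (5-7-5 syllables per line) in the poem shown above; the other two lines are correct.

The first line

Line 1: "careful snowflake listens": 2+2+2 = 6 (expected 5)
Line 2: "some crocodile unravels": 1+3+3 = 7 ✓
Line 3: "soon luminous thought": 1+3+1 = 5 ✓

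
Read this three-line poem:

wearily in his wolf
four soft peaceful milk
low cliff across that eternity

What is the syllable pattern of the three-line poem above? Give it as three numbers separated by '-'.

Line 1: wearily (3), in (1), his (1), wolf (1) → 6
Line 2: four (1), soft (1), peaceful (2), milk (1) → 5
Line 3: low (1), cliff (1), across (2), that (1), eternity (4) → 9

6-5-9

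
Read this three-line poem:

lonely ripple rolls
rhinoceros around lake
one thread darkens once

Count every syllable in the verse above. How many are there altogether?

17

Line 1: lonely (2), ripple (2), rolls (1) → 5
Line 2: rhinoceros (4), around (2), lake (1) → 7
Line 3: one (1), thread (1), darkens (2), once (1) → 5
Total: 5 + 7 + 5 = 17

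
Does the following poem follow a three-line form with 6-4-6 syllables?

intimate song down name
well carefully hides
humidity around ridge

Line 1: intimate(3) + song(1) + down(1) + name(1) = 6 ✓
Line 2: well(1) + carefully(3) + hides(1) = 5 (expected 4)
Line 3: humidity(4) + around(2) + ridge(1) = 7 (expected 6)

No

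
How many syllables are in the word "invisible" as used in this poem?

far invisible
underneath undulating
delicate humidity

4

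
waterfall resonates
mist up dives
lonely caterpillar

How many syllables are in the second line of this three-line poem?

The second line: mist(1) + up(1) + dives(1) = 3

3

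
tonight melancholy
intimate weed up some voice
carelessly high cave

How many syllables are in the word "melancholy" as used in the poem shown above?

4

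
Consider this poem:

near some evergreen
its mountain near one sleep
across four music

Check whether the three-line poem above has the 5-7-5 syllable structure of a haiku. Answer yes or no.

Line 1: near (1), some (1), evergreen (3) → 5 ✓
Line 2: its (1), mountain (2), near (1), one (1), sleep (1) → 6 (expected 7)
Line 3: across (2), four (1), music (2) → 5 ✓

No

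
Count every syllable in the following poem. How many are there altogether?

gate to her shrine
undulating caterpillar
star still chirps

15

Line 1: gate(1) + to(1) + her(1) + shrine(1) = 4
Line 2: undulating(4) + caterpillar(4) = 8
Line 3: star(1) + still(1) + chirps(1) = 3
Total: 4 + 8 + 3 = 15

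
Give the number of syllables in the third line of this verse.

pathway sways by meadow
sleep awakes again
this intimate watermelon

8

The third line: "this intimate watermelon": 1+3+4 = 8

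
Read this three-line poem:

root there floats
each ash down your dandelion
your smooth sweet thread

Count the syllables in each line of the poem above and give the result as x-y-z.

3-8-4

Line 1: root (1), there (1), floats (1) → 3
Line 2: each (1), ash (1), down (1), your (1), dandelion (4) → 8
Line 3: your (1), smooth (1), sweet (1), thread (1) → 4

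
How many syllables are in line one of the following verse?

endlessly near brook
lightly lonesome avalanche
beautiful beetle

Line one: endlessly (3), near (1), brook (1) → 5

5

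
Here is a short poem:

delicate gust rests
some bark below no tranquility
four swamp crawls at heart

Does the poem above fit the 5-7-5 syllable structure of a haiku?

Line 1: "delicate gust rests": 3+1+1 = 5 ✓
Line 2: "some bark below no tranquility": 1+1+2+1+4 = 9 (expected 7)
Line 3: "four swamp crawls at heart": 1+1+1+1+1 = 5 ✓

No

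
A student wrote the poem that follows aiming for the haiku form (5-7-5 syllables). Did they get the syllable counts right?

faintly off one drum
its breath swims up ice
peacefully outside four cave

Line 1: faintly (2), off (1), one (1), drum (1) → 5 ✓
Line 2: its (1), breath (1), swims (1), up (1), ice (1) → 5 (expected 7)
Line 3: peacefully (3), outside (2), four (1), cave (1) → 7 (expected 5)

No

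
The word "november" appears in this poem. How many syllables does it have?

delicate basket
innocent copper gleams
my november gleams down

3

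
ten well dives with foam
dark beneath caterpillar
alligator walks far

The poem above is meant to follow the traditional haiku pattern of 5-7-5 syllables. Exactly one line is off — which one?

Line 3

Line 1: ten (1), well (1), dives (1), with (1), foam (1) → 5 ✓
Line 2: dark (1), beneath (2), caterpillar (4) → 7 ✓
Line 3: alligator (4), walks (1), far (1) → 6 (expected 5)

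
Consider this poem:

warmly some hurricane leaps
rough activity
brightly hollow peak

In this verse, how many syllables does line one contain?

7

Line one: "warmly some hurricane leaps": 2+1+3+1 = 7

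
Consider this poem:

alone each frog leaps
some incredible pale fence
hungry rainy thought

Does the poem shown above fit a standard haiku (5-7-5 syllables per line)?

Yes

Line 1: "alone each frog leaps": 2+1+1+1 = 5 ✓
Line 2: "some incredible pale fence": 1+4+1+1 = 7 ✓
Line 3: "hungry rainy thought": 2+2+1 = 5 ✓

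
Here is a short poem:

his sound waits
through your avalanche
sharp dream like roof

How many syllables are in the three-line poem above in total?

Line 1: "his sound waits": 1+1+1 = 3
Line 2: "through your avalanche": 1+1+3 = 5
Line 3: "sharp dream like roof": 1+1+1+1 = 4
Total: 3 + 5 + 4 = 12

12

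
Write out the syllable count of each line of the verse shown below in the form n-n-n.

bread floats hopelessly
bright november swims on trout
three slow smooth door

5-7-4

Line 1: "bread floats hopelessly": 1+1+3 = 5
Line 2: "bright november swims on trout": 1+3+1+1+1 = 7
Line 3: "three slow smooth door": 1+1+1+1 = 4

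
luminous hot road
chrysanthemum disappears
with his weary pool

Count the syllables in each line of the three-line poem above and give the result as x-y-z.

5-7-5

Line 1: luminous(3) + hot(1) + road(1) = 5
Line 2: chrysanthemum(4) + disappears(3) = 7
Line 3: with(1) + his(1) + weary(2) + pool(1) = 5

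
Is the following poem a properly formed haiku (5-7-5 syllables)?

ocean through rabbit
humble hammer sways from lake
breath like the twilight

Yes

Line 1: ocean (2), through (1), rabbit (2) → 5 ✓
Line 2: humble (2), hammer (2), sways (1), from (1), lake (1) → 7 ✓
Line 3: breath (1), like (1), the (1), twilight (2) → 5 ✓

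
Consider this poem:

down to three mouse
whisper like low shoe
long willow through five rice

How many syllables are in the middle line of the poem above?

The middle line: whisper(2) + like(1) + low(1) + shoe(1) = 5

5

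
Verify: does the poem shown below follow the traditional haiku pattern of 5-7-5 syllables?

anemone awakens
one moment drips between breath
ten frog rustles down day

Line 1: anemone (4), awakens (3) → 7 (expected 5)
Line 2: one (1), moment (2), drips (1), between (2), breath (1) → 7 ✓
Line 3: ten (1), frog (1), rustles (2), down (1), day (1) → 6 (expected 5)

No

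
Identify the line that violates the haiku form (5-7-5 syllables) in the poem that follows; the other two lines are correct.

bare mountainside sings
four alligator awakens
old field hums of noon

Line 1: bare (1), mountainside (3), sings (1) → 5 ✓
Line 2: four (1), alligator (4), awakens (3) → 8 (expected 7)
Line 3: old (1), field (1), hums (1), of (1), noon (1) → 5 ✓

Line 2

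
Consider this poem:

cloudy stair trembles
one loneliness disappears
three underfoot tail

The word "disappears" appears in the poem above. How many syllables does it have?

"disappears" has 3 syllables.

3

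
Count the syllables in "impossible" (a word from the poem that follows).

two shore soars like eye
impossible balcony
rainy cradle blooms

4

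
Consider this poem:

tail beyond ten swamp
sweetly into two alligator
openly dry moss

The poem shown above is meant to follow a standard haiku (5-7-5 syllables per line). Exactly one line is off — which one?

Line 1: tail (1), beyond (2), ten (1), swamp (1) → 5 ✓
Line 2: sweetly (2), into (2), two (1), alligator (4) → 9 (expected 7)
Line 3: openly (3), dry (1), moss (1) → 5 ✓

The second line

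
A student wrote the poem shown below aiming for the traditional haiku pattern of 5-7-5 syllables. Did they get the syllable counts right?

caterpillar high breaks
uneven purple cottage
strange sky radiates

Line 1: "caterpillar high breaks": 4+1+1 = 6 (expected 5)
Line 2: "uneven purple cottage": 3+2+2 = 7 ✓
Line 3: "strange sky radiates": 1+1+3 = 5 ✓

No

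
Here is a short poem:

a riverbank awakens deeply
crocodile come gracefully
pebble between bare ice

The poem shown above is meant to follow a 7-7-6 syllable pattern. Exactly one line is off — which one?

The first line

Line 1: "a riverbank awakens deeply": 1+3+3+2 = 9 (expected 7)
Line 2: "crocodile come gracefully": 3+1+3 = 7 ✓
Line 3: "pebble between bare ice": 2+2+1+1 = 6 ✓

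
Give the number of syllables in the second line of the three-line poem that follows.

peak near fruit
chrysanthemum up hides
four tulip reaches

6

The second line: chrysanthemum(4) + up(1) + hides(1) = 6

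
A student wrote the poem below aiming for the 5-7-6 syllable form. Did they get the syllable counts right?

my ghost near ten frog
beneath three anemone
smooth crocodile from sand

Yes

Line 1: "my ghost near ten frog": 1+1+1+1+1 = 5 ✓
Line 2: "beneath three anemone": 2+1+4 = 7 ✓
Line 3: "smooth crocodile from sand": 1+3+1+1 = 6 ✓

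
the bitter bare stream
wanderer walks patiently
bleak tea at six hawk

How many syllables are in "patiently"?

"patiently" has 3 syllables.

3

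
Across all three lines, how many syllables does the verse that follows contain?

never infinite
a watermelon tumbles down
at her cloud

Line 1: never(2) + infinite(3) = 5
Line 2: a(1) + watermelon(4) + tumbles(2) + down(1) = 8
Line 3: at(1) + her(1) + cloud(1) = 3
Total: 5 + 8 + 3 = 16

16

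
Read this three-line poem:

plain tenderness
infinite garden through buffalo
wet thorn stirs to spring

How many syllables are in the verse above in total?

18

Line 1: plain (1), tenderness (3) → 4
Line 2: infinite (3), garden (2), through (1), buffalo (3) → 9
Line 3: wet (1), thorn (1), stirs (1), to (1), spring (1) → 5
Total: 4 + 9 + 5 = 18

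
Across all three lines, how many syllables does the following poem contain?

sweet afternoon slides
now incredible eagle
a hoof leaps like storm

Line 1: sweet(1) + afternoon(3) + slides(1) = 5
Line 2: now(1) + incredible(4) + eagle(2) = 7
Line 3: a(1) + hoof(1) + leaps(1) + like(1) + storm(1) = 5
Total: 5 + 7 + 5 = 17

17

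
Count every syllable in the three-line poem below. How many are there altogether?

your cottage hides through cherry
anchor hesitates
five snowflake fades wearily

19

Line 1: your(1) + cottage(2) + hides(1) + through(1) + cherry(2) = 7
Line 2: anchor(2) + hesitates(3) = 5
Line 3: five(1) + snowflake(2) + fades(1) + wearily(3) = 7
Total: 7 + 5 + 7 = 19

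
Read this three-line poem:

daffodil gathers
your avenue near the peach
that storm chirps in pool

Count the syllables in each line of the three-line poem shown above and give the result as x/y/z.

Line 1: daffodil (3), gathers (2) → 5
Line 2: your (1), avenue (3), near (1), the (1), peach (1) → 7
Line 3: that (1), storm (1), chirps (1), in (1), pool (1) → 5

5/7/5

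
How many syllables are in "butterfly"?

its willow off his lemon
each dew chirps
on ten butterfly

3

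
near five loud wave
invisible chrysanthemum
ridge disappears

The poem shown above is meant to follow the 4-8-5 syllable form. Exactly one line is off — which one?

Line 1: near (1), five (1), loud (1), wave (1) → 4 ✓
Line 2: invisible (4), chrysanthemum (4) → 8 ✓
Line 3: ridge (1), disappears (3) → 4 (expected 5)

Line 3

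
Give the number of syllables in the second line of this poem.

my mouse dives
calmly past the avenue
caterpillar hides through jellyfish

7

The second line: calmly(2) + past(1) + the(1) + avenue(3) = 7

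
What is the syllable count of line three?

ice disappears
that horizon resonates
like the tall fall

4

Line three: like (1), the (1), tall (1), fall (1) → 4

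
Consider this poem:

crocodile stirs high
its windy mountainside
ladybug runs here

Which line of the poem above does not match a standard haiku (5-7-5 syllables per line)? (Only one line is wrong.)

Line 2

Line 1: crocodile (3), stirs (1), high (1) → 5 ✓
Line 2: its (1), windy (2), mountainside (3) → 6 (expected 7)
Line 3: ladybug (3), runs (1), here (1) → 5 ✓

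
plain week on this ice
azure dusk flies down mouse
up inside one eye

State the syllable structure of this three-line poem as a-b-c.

5-6-5

Line 1: plain(1) + week(1) + on(1) + this(1) + ice(1) = 5
Line 2: azure(2) + dusk(1) + flies(1) + down(1) + mouse(1) = 6
Line 3: up(1) + inside(2) + one(1) + eye(1) = 5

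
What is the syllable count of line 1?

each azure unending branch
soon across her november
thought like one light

Line 1: each (1), azure (2), unending (3), branch (1) → 7

7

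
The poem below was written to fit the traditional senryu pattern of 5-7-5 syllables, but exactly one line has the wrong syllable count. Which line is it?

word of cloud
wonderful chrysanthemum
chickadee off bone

Line 1

Line 1: word(1) + of(1) + cloud(1) = 3 (expected 5)
Line 2: wonderful(3) + chrysanthemum(4) = 7 ✓
Line 3: chickadee(3) + off(1) + bone(1) = 5 ✓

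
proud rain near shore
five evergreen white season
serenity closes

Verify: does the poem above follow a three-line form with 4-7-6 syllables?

Line 1: proud(1) + rain(1) + near(1) + shore(1) = 4 ✓
Line 2: five(1) + evergreen(3) + white(1) + season(2) = 7 ✓
Line 3: serenity(4) + closes(2) = 6 ✓

Yes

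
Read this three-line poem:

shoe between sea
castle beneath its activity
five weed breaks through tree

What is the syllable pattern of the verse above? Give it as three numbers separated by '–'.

4–9–5

Line 1: shoe (1), between (2), sea (1) → 4
Line 2: castle (2), beneath (2), its (1), activity (4) → 9
Line 3: five (1), weed (1), breaks (1), through (1), tree (1) → 5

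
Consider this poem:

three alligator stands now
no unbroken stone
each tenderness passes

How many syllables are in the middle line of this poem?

5

The middle line: no(1) + unbroken(3) + stone(1) = 5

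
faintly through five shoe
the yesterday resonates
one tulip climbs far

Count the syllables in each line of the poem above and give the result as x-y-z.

5-7-5

Line 1: "faintly through five shoe": 2+1+1+1 = 5
Line 2: "the yesterday resonates": 1+3+3 = 7
Line 3: "one tulip climbs far": 1+2+1+1 = 5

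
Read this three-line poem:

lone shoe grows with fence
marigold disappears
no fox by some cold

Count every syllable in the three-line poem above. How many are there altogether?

Line 1: lone(1) + shoe(1) + grows(1) + with(1) + fence(1) = 5
Line 2: marigold(3) + disappears(3) = 6
Line 3: no(1) + fox(1) + by(1) + some(1) + cold(1) = 5
Total: 5 + 6 + 5 = 16

16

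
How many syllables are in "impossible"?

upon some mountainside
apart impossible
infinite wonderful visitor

4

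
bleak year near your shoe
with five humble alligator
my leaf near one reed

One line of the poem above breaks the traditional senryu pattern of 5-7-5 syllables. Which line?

The second line

Line 1: bleak (1), year (1), near (1), your (1), shoe (1) → 5 ✓
Line 2: with (1), five (1), humble (2), alligator (4) → 8 (expected 7)
Line 3: my (1), leaf (1), near (1), one (1), reed (1) → 5 ✓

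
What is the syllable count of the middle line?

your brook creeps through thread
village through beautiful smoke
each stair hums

The middle line: "village through beautiful smoke": 2+1+3+1 = 7

7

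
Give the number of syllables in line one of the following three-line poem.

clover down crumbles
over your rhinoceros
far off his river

Line one: clover(2) + down(1) + crumbles(2) = 5

5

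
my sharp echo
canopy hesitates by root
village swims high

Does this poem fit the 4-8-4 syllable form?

Line 1: my(1) + sharp(1) + echo(2) = 4 ✓
Line 2: canopy(3) + hesitates(3) + by(1) + root(1) = 8 ✓
Line 3: village(2) + swims(1) + high(1) = 4 ✓

Yes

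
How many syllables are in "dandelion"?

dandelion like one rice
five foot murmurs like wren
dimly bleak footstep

4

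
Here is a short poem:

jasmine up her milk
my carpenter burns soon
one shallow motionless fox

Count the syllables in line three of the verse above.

7

Line three: one(1) + shallow(2) + motionless(3) + fox(1) = 7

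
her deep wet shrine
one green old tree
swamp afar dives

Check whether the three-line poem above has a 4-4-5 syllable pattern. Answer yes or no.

Line 1: her (1), deep (1), wet (1), shrine (1) → 4 ✓
Line 2: one (1), green (1), old (1), tree (1) → 4 ✓
Line 3: swamp (1), afar (2), dives (1) → 4 (expected 5)

No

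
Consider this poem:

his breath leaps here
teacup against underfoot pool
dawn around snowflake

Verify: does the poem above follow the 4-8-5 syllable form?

Yes

Line 1: his (1), breath (1), leaps (1), here (1) → 4 ✓
Line 2: teacup (2), against (2), underfoot (3), pool (1) → 8 ✓
Line 3: dawn (1), around (2), snowflake (2) → 5 ✓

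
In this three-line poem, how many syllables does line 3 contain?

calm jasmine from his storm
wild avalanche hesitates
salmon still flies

Line 3: salmon (2), still (1), flies (1) → 4

4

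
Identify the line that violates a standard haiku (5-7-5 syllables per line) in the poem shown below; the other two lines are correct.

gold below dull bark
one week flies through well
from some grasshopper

The second line

Line 1: gold (1), below (2), dull (1), bark (1) → 5 ✓
Line 2: one (1), week (1), flies (1), through (1), well (1) → 5 (expected 7)
Line 3: from (1), some (1), grasshopper (3) → 5 ✓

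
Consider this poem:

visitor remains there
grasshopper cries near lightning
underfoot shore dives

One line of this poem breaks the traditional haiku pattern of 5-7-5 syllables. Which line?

Line 1: visitor (3), remains (2), there (1) → 6 (expected 5)
Line 2: grasshopper (3), cries (1), near (1), lightning (2) → 7 ✓
Line 3: underfoot (3), shore (1), dives (1) → 5 ✓

Line 1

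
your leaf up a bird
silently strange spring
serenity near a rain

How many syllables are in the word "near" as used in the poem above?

1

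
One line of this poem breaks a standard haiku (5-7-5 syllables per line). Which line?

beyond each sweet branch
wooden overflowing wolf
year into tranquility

Line 1: "beyond each sweet branch": 2+1+1+1 = 5 ✓
Line 2: "wooden overflowing wolf": 2+4+1 = 7 ✓
Line 3: "year into tranquility": 1+2+4 = 7 (expected 5)

Line 3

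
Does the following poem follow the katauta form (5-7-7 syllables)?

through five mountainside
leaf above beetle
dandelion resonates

Line 1: "through five mountainside": 1+1+3 = 5 ✓
Line 2: "leaf above beetle": 1+2+2 = 5 (expected 7)
Line 3: "dandelion resonates": 4+3 = 7 ✓

No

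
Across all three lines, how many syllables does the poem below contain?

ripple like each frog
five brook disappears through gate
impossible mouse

17

Line 1: "ripple like each frog": 2+1+1+1 = 5
Line 2: "five brook disappears through gate": 1+1+3+1+1 = 7
Line 3: "impossible mouse": 4+1 = 5
Total: 5 + 7 + 5 = 17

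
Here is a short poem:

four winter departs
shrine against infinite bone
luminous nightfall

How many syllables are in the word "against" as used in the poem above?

2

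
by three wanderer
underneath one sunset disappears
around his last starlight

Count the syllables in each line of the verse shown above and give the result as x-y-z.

Line 1: by(1) + three(1) + wanderer(3) = 5
Line 2: underneath(3) + one(1) + sunset(2) + disappears(3) = 9
Line 3: around(2) + his(1) + last(1) + starlight(2) = 6

5-9-6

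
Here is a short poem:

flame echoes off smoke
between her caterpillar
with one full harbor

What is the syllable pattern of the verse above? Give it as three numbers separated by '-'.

Line 1: "flame echoes off smoke": 1+2+1+1 = 5
Line 2: "between her caterpillar": 2+1+4 = 7
Line 3: "with one full harbor": 1+1+1+2 = 5

5-7-5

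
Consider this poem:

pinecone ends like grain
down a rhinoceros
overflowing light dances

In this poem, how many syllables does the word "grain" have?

1

"grain" has 1 syllable.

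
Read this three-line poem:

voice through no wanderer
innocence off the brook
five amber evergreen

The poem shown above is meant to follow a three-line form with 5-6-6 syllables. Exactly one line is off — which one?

Line 1: voice(1) + through(1) + no(1) + wanderer(3) = 6 (expected 5)
Line 2: innocence(3) + off(1) + the(1) + brook(1) = 6 ✓
Line 3: five(1) + amber(2) + evergreen(3) = 6 ✓

Line 1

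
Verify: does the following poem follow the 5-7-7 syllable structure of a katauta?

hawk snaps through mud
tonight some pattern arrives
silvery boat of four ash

No

Line 1: hawk(1) + snaps(1) + through(1) + mud(1) = 4 (expected 5)
Line 2: tonight(2) + some(1) + pattern(2) + arrives(2) = 7 ✓
Line 3: silvery(3) + boat(1) + of(1) + four(1) + ash(1) = 7 ✓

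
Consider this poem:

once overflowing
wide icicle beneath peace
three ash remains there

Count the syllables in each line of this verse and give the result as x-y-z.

Line 1: "once overflowing": 1+4 = 5
Line 2: "wide icicle beneath peace": 1+3+2+1 = 7
Line 3: "three ash remains there": 1+1+2+1 = 5

5-7-5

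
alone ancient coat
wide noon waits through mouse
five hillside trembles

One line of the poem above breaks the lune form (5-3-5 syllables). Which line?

Line 2

Line 1: "alone ancient coat": 2+2+1 = 5 ✓
Line 2: "wide noon waits through mouse": 1+1+1+1+1 = 5 (expected 3)
Line 3: "five hillside trembles": 1+2+2 = 5 ✓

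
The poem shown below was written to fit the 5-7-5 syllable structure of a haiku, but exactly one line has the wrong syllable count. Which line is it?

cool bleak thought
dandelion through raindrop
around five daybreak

Line 1: "cool bleak thought": 1+1+1 = 3 (expected 5)
Line 2: "dandelion through raindrop": 4+1+2 = 7 ✓
Line 3: "around five daybreak": 2+1+2 = 5 ✓

The first line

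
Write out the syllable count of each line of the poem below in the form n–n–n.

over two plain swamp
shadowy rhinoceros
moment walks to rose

5–7–5

Line 1: over (2), two (1), plain (1), swamp (1) → 5
Line 2: shadowy (3), rhinoceros (4) → 7
Line 3: moment (2), walks (1), to (1), rose (1) → 5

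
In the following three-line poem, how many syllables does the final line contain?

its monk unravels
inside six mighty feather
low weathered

The final line: "low weathered": 1+2 = 3

3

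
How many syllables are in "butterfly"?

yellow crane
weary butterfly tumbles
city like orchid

"butterfly" has 3 syllables.

3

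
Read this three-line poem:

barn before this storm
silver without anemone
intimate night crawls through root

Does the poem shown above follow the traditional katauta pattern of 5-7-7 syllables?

Line 1: "barn before this storm": 1+2+1+1 = 5 ✓
Line 2: "silver without anemone": 2+2+4 = 8 (expected 7)
Line 3: "intimate night crawls through root": 3+1+1+1+1 = 7 ✓

No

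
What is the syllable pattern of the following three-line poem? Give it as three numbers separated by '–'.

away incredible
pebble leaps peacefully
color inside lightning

Line 1: away (2), incredible (4) → 6
Line 2: pebble (2), leaps (1), peacefully (3) → 6
Line 3: color (2), inside (2), lightning (2) → 6

6–6–6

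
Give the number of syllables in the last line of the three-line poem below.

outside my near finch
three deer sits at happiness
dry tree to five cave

5

The last line: dry (1), tree (1), to (1), five (1), cave (1) → 5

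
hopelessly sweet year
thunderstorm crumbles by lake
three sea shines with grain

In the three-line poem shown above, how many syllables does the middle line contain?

7

The middle line: thunderstorm (3), crumbles (2), by (1), lake (1) → 7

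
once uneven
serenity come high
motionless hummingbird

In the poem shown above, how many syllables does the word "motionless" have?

3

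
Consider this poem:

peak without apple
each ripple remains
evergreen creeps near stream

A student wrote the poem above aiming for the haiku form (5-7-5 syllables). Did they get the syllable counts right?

Line 1: peak (1), without (2), apple (2) → 5 ✓
Line 2: each (1), ripple (2), remains (2) → 5 (expected 7)
Line 3: evergreen (3), creeps (1), near (1), stream (1) → 6 (expected 5)

No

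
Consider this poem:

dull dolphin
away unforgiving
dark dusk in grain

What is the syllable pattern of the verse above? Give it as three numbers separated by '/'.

Line 1: "dull dolphin": 1+2 = 3
Line 2: "away unforgiving": 2+4 = 6
Line 3: "dark dusk in grain": 1+1+1+1 = 4

3/6/4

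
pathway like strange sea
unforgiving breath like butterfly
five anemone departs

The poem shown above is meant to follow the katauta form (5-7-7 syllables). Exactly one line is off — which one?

Line 1: pathway(2) + like(1) + strange(1) + sea(1) = 5 ✓
Line 2: unforgiving(4) + breath(1) + like(1) + butterfly(3) = 9 (expected 7)
Line 3: five(1) + anemone(4) + departs(2) = 7 ✓

The second line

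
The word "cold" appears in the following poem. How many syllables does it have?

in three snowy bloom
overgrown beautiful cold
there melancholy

1

"cold" has 1 syllable.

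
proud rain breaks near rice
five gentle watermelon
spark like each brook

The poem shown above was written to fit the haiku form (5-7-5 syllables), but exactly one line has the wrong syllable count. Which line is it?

Line 1: proud(1) + rain(1) + breaks(1) + near(1) + rice(1) = 5 ✓
Line 2: five(1) + gentle(2) + watermelon(4) = 7 ✓
Line 3: spark(1) + like(1) + each(1) + brook(1) = 4 (expected 5)

The third line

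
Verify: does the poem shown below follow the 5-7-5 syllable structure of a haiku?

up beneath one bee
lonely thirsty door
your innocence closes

Line 1: up (1), beneath (2), one (1), bee (1) → 5 ✓
Line 2: lonely (2), thirsty (2), door (1) → 5 (expected 7)
Line 3: your (1), innocence (3), closes (2) → 6 (expected 5)

No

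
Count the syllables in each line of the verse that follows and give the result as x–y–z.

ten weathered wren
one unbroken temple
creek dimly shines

4–6–4

Line 1: ten (1), weathered (2), wren (1) → 4
Line 2: one (1), unbroken (3), temple (2) → 6
Line 3: creek (1), dimly (2), shines (1) → 4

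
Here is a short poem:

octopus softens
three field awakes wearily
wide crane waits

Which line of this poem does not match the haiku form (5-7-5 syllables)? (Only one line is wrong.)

Line 1: "octopus softens": 3+2 = 5 ✓
Line 2: "three field awakes wearily": 1+1+2+3 = 7 ✓
Line 3: "wide crane waits": 1+1+1 = 3 (expected 5)

Line 3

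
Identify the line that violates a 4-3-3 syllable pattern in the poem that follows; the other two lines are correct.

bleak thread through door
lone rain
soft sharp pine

Line 2

Line 1: bleak (1), thread (1), through (1), door (1) → 4 ✓
Line 2: lone (1), rain (1) → 2 (expected 3)
Line 3: soft (1), sharp (1), pine (1) → 3 ✓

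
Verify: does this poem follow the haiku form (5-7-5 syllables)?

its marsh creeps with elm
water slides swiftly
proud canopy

Line 1: its(1) + marsh(1) + creeps(1) + with(1) + elm(1) = 5 ✓
Line 2: water(2) + slides(1) + swiftly(2) = 5 (expected 7)
Line 3: proud(1) + canopy(3) = 4 (expected 5)

No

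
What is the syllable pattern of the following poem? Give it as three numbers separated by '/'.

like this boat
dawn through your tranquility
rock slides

3/7/2

Line 1: like(1) + this(1) + boat(1) = 3
Line 2: dawn(1) + through(1) + your(1) + tranquility(4) = 7
Line 3: rock(1) + slides(1) = 2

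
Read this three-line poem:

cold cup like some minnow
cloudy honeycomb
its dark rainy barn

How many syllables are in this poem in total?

16

Line 1: "cold cup like some minnow": 1+1+1+1+2 = 6
Line 2: "cloudy honeycomb": 2+3 = 5
Line 3: "its dark rainy barn": 1+1+2+1 = 5
Total: 6 + 5 + 5 = 16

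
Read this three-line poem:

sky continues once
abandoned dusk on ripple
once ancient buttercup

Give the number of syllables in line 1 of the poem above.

Line 1: sky(1) + continues(3) + once(1) = 5

5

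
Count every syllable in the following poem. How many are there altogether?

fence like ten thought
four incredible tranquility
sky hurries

Line 1: "fence like ten thought": 1+1+1+1 = 4
Line 2: "four incredible tranquility": 1+4+4 = 9
Line 3: "sky hurries": 1+2 = 3
Total: 4 + 9 + 3 = 16

16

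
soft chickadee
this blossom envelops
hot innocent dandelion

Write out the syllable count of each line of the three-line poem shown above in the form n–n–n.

4–6–8

Line 1: soft(1) + chickadee(3) = 4
Line 2: this(1) + blossom(2) + envelops(3) = 6
Line 3: hot(1) + innocent(3) + dandelion(4) = 8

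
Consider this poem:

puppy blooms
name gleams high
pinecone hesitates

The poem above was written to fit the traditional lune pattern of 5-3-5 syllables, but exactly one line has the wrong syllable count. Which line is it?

Line 1: puppy(2) + blooms(1) = 3 (expected 5)
Line 2: name(1) + gleams(1) + high(1) = 3 ✓
Line 3: pinecone(2) + hesitates(3) = 5 ✓

Line 1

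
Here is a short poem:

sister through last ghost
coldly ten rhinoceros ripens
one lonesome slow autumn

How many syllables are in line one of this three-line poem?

Line one: sister (2), through (1), last (1), ghost (1) → 5

5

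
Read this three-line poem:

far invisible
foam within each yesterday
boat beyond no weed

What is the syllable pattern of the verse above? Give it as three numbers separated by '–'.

5–7–5

Line 1: far (1), invisible (4) → 5
Line 2: foam (1), within (2), each (1), yesterday (3) → 7
Line 3: boat (1), beyond (2), no (1), weed (1) → 5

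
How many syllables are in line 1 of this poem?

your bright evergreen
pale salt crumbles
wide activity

5

Line 1: your(1) + bright(1) + evergreen(3) = 5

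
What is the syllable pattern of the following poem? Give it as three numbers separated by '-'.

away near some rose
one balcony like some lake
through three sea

5-7-3

Line 1: away(2) + near(1) + some(1) + rose(1) = 5
Line 2: one(1) + balcony(3) + like(1) + some(1) + lake(1) = 7
Line 3: through(1) + three(1) + sea(1) = 3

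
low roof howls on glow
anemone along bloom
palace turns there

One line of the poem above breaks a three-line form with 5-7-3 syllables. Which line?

Line 1: low(1) + roof(1) + howls(1) + on(1) + glow(1) = 5 ✓
Line 2: anemone(4) + along(2) + bloom(1) = 7 ✓
Line 3: palace(2) + turns(1) + there(1) = 4 (expected 3)

The third line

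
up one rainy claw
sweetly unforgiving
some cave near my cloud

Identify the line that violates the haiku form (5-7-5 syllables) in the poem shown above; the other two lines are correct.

Line 1: up(1) + one(1) + rainy(2) + claw(1) = 5 ✓
Line 2: sweetly(2) + unforgiving(4) = 6 (expected 7)
Line 3: some(1) + cave(1) + near(1) + my(1) + cloud(1) = 5 ✓

Line 2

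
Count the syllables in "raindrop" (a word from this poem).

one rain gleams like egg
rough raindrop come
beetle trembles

"raindrop" has 2 syllables.

2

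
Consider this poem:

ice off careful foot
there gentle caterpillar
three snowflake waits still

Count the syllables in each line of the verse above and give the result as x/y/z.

5/7/5

Line 1: ice(1) + off(1) + careful(2) + foot(1) = 5
Line 2: there(1) + gentle(2) + caterpillar(4) = 7
Line 3: three(1) + snowflake(2) + waits(1) + still(1) = 5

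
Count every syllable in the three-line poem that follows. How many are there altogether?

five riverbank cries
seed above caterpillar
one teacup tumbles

17

Line 1: five (1), riverbank (3), cries (1) → 5
Line 2: seed (1), above (2), caterpillar (4) → 7
Line 3: one (1), teacup (2), tumbles (2) → 5
Total: 5 + 7 + 5 = 17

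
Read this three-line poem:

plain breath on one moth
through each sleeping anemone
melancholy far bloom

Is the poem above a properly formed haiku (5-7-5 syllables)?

No

Line 1: "plain breath on one moth": 1+1+1+1+1 = 5 ✓
Line 2: "through each sleeping anemone": 1+1+2+4 = 8 (expected 7)
Line 3: "melancholy far bloom": 4+1+1 = 6 (expected 5)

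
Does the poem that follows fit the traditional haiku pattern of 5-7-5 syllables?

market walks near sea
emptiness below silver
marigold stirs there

Line 1: market(2) + walks(1) + near(1) + sea(1) = 5 ✓
Line 2: emptiness(3) + below(2) + silver(2) = 7 ✓
Line 3: marigold(3) + stirs(1) + there(1) = 5 ✓

Yes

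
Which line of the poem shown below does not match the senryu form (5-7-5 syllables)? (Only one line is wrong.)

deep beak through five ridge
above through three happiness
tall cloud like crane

Line 1: deep (1), beak (1), through (1), five (1), ridge (1) → 5 ✓
Line 2: above (2), through (1), three (1), happiness (3) → 7 ✓
Line 3: tall (1), cloud (1), like (1), crane (1) → 4 (expected 5)

Line 3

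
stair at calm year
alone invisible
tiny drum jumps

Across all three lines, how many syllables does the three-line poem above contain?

Line 1: "stair at calm year": 1+1+1+1 = 4
Line 2: "alone invisible": 2+4 = 6
Line 3: "tiny drum jumps": 2+1+1 = 4
Total: 4 + 6 + 4 = 14

14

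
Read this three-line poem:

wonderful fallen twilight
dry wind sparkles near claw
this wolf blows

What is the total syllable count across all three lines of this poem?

Line 1: "wonderful fallen twilight": 3+2+2 = 7
Line 2: "dry wind sparkles near claw": 1+1+2+1+1 = 6
Line 3: "this wolf blows": 1+1+1 = 3
Total: 7 + 6 + 3 = 16

16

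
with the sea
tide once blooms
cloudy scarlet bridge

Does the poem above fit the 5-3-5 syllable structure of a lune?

Line 1: with (1), the (1), sea (1) → 3 (expected 5)
Line 2: tide (1), once (1), blooms (1) → 3 ✓
Line 3: cloudy (2), scarlet (2), bridge (1) → 5 ✓

No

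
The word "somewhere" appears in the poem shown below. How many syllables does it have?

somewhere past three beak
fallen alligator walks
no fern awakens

2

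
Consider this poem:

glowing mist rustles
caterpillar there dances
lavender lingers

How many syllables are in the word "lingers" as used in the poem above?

2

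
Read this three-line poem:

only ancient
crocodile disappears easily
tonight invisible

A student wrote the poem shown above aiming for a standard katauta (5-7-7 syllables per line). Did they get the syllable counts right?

Line 1: only(2) + ancient(2) = 4 (expected 5)
Line 2: crocodile(3) + disappears(3) + easily(3) = 9 (expected 7)
Line 3: tonight(2) + invisible(4) = 6 (expected 7)

No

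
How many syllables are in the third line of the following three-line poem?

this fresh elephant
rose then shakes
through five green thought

The third line: through (1), five (1), green (1), thought (1) → 4

4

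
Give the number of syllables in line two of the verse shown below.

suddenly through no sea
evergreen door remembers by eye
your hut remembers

9

Line two: evergreen(3) + door(1) + remembers(3) + by(1) + eye(1) = 9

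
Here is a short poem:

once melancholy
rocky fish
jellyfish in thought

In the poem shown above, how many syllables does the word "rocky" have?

"rocky" has 2 syllables.

2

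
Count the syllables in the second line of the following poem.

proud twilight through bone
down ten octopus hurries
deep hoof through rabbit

7

The second line: "down ten octopus hurries": 1+1+3+2 = 7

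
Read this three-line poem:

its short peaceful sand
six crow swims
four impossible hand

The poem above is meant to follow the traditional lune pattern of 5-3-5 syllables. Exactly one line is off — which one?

Line 1: its (1), short (1), peaceful (2), sand (1) → 5 ✓
Line 2: six (1), crow (1), swims (1) → 3 ✓
Line 3: four (1), impossible (4), hand (1) → 6 (expected 5)

The third line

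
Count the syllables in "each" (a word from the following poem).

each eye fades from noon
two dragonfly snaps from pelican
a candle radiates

1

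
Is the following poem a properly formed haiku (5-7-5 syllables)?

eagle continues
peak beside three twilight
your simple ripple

Line 1: eagle(2) + continues(3) = 5 ✓
Line 2: peak(1) + beside(2) + three(1) + twilight(2) = 6 (expected 7)
Line 3: your(1) + simple(2) + ripple(2) = 5 ✓

No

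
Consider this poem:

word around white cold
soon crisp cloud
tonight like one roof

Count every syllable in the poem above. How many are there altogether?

13

Line 1: word(1) + around(2) + white(1) + cold(1) = 5
Line 2: soon(1) + crisp(1) + cloud(1) = 3
Line 3: tonight(2) + like(1) + one(1) + roof(1) = 5
Total: 5 + 3 + 5 = 13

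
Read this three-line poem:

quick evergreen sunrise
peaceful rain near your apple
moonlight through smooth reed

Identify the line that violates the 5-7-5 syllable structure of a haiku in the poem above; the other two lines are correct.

Line 1: quick(1) + evergreen(3) + sunrise(2) = 6 (expected 5)
Line 2: peaceful(2) + rain(1) + near(1) + your(1) + apple(2) = 7 ✓
Line 3: moonlight(2) + through(1) + smooth(1) + reed(1) = 5 ✓

Line 1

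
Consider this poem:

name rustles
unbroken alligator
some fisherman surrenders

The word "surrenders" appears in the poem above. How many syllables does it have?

3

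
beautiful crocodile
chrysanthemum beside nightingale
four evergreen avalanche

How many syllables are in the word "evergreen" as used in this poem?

3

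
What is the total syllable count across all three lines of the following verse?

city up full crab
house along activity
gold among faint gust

Line 1: city(2) + up(1) + full(1) + crab(1) = 5
Line 2: house(1) + along(2) + activity(4) = 7
Line 3: gold(1) + among(2) + faint(1) + gust(1) = 5
Total: 5 + 7 + 5 = 17

17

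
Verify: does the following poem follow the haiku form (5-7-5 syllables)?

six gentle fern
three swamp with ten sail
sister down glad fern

Line 1: six(1) + gentle(2) + fern(1) = 4 (expected 5)
Line 2: three(1) + swamp(1) + with(1) + ten(1) + sail(1) = 5 (expected 7)
Line 3: sister(2) + down(1) + glad(1) + fern(1) = 5 ✓

No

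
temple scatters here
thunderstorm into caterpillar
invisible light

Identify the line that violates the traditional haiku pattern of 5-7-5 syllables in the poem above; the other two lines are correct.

Line 1: temple(2) + scatters(2) + here(1) = 5 ✓
Line 2: thunderstorm(3) + into(2) + caterpillar(4) = 9 (expected 7)
Line 3: invisible(4) + light(1) = 5 ✓

The second line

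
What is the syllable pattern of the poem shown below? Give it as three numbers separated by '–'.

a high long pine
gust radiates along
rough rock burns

Line 1: a (1), high (1), long (1), pine (1) → 4
Line 2: gust (1), radiates (3), along (2) → 6
Line 3: rough (1), rock (1), burns (1) → 3

4–6–3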